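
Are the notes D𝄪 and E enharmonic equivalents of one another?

D## = pitch class 4 and E = pitch class 4 — the same pitch class, so they are enharmonic equivalents.

Yes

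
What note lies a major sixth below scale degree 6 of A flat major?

Scale degree 6 of Ab major is F.
A major sixth (9 semitones) below F lands on the letter A, giving Ab.

Ab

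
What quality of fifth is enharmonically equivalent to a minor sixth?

augmented

A minor sixth spans 8 semitones.
A fifth spanning 8 semitones is augmented (the perfect fifth is 7).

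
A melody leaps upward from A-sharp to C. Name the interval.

diminished third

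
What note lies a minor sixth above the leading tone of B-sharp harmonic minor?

The leading tone of B# harmonic minor is A##.
A minor sixth (8 semitones) above A## lands on the letter F, giving F##.

F##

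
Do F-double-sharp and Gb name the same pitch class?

No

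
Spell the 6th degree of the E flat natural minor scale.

Cb

Degree 6 takes the letter 5 steps above E, which is C.
In natural minor, degree 6 sits 8 semitones above the tonic. Eb + 8 semitones is pitch class 11, spelled on C as Cb.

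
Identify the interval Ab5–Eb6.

perfect fifth

Counting letters A–B–C–D–E gives a fifth.
Ab→Eb = 7 semitones, exactly the perfect fifth.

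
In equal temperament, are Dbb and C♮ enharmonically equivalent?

Yes

Dbb is pitch class 0; C is pitch class 0.
All spellings map to pitch class 0, so they are enharmonically equivalent.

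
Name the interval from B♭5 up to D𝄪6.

doubly augmented third

Counting letters B–C–D gives a third.
Bb→D## = 6 semitones, 2 wider than the major third (4), so doubly augmented.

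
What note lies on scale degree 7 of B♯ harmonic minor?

The B# harmonic minor scale runs B# C## D# E# F## G# A##.
Degree 7 is A##.

A##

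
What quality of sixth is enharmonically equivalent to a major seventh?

A major seventh spans 11 semitones.
A sixth spanning 11 semitones is doubly augmented (the major sixth is 9).

doubly augmented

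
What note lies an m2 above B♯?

C#

A second above B lands on the letter C.
A minor second spans 1 semitone, so B# moves to pitch class 1. On the letter C that is C#.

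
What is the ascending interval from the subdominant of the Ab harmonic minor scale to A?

augmented fifth

The subdominant of Ab harmonic minor is Db.
Db up to A: letters D→A make it a fifth; 8 semitones makes it augmented.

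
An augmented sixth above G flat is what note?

E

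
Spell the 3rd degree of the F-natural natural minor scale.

Ab

Degree 3 takes the letter 2 steps above F, which is A.
In natural minor, degree 3 sits 3 semitones above the tonic. F + 3 semitones is pitch class 8, spelled on A as Ab.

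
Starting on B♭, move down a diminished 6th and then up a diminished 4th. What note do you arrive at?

A diminished sixth down from Bb is D# (letter D, 7 semitones down).
A diminished fourth up from D# is G (letter G, 4 semitones up).

G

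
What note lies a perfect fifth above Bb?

B up a perfect fifth is F#, so the target letter is F.
From Bb, a perfect fifth is 7 semitones up: F.

F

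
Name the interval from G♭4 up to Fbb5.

Counting letters G–A–B–C–D–E–F gives a seventh.
Gb→Fbb = 9 semitones, 2 narrower than the major seventh (11), so diminished.

diminished seventh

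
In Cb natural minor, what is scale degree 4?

Degree 4 takes the letter 3 steps above C, which is F.
In natural minor, degree 4 sits 5 semitones above the tonic. Cb + 5 semitones is pitch class 4, spelled on F as Fb.

Fb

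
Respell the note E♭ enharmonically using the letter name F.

Eb is pitch class 3. The letter F alone is pitch class 5.
To reach pitch class 3 from F requires an offset of -2 semitones, i.e. double flat: Fbb.

Fbb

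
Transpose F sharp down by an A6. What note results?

A sixth below F lands on the letter A.
An augmented sixth spans 10 semitones, so F# moves to pitch class 8. On the letter A that is Ab.

Ab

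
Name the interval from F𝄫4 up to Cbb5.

Counting letters F–G–A–B–C gives a fifth.
Fbb→Cbb = 7 semitones, exactly the perfect fifth.

perfect fifth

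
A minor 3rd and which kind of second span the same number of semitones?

augmented

A minor third spans 3 semitones.
A second spanning 3 semitones is augmented (the major second is 2).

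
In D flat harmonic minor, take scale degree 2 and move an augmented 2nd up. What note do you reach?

F#

Scale degree 2 of Db harmonic minor is Eb.
An augmented second (3 semitones) above Eb lands on the letter F, giving F#.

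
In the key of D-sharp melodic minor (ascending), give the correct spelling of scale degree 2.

The D# melodic minor (ascending) scale runs D# E# F# G# A# B# C##.
Degree 2 is E#.

E#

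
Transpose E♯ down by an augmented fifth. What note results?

A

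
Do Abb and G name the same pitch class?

Abb = pitch class 7 and G = pitch class 7 — the same pitch class, so they are enharmonic equivalents.

Yes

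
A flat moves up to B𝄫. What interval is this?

minor second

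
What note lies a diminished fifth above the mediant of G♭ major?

Fb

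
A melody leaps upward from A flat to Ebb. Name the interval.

diminished fifth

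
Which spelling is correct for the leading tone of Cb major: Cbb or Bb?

Each scale degree takes a distinct letter name. Degree 7 of a scale on C must use the letter B.
Bb and Cbb are enharmonically the same pitch, but only Bb uses the letter B, so it is the correct spelling here.

Bb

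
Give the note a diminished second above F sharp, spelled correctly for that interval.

A second above F lands on the letter G.
A diminished second spans 0 semitones, so F# moves to pitch class 6. On the letter G that is Gb.

Gb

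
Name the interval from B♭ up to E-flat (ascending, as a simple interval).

perfect fourth

The letter names run B→E, a span of 3 letter steps, so the interval is some kind of fourth.
Bb to Eb is 5 semitones. A perfect fourth is 5, so 5 makes it perfect.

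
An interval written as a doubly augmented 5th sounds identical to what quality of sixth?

A doubly augmented fifth spans 9 semitones.
A sixth spanning 9 semitones is major (the major sixth is 9).

major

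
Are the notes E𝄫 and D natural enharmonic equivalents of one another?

Ebb = pitch class 2 and D = pitch class 2 — the same pitch class, so they are enharmonic equivalents.

Yes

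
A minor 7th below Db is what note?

A seventh below D lands on the letter E.
A minor seventh spans 10 semitones, so Db moves to pitch class 3. On the letter E that is Eb.

Eb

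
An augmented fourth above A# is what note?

A up a perfect fourth is D, so the target letter is D.
From A#, an augmented fourth is 6 semitones up: D##.

D##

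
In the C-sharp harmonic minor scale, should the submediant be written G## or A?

A

Each scale degree takes a distinct letter name. Degree 6 of a scale on C must use the letter A.
A and G## are enharmonically the same pitch, but only A uses the letter A, so it is the correct spelling here.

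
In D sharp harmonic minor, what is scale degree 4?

Degree 4 takes the letter 3 steps above D, which is G.
In harmonic minor, degree 4 sits 5 semitones above the tonic. D# + 5 semitones is pitch class 8, spelled on G as G#.

G#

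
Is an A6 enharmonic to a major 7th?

No

An augmented sixth spans 10 semitones; a major seventh spans 11.
The spans differ, so they are not enharmonic equivalents.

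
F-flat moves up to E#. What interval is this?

The letter names run F→E, a span of 6 letter steps, so the interval is some kind of seventh.
Fb to E# is 13 semitones. A major seventh is 11, so 13 makes it doubly augmented.

doubly augmented seventh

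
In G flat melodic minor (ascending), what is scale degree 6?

The Gb melodic minor (ascending) scale runs Gb Ab Bbb Cb Db Eb F.
Degree 6 is Eb.

Eb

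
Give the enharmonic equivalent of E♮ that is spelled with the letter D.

Plain D sits 2 semitones below E, so on the letter D the same pitch needs a double sharp: D##.

D##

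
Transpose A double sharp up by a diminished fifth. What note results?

E#

A fifth above A lands on the letter E.
A diminished fifth spans 6 semitones, so A## moves to pitch class 5. On the letter E that is E#.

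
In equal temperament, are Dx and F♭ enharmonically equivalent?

D## = pitch class 4 and Fb = pitch class 4 — the same pitch class, so they are enharmonic equivalents.

Yes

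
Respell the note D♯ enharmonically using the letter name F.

Fbb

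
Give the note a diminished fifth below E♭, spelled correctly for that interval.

E down a perfect fifth is A, so the target letter is A.
From Eb, a diminished fifth is 6 semitones down: A.

A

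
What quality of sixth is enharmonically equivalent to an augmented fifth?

minor

An augmented fifth spans 8 semitones.
A sixth spanning 8 semitones is minor (the major sixth is 9).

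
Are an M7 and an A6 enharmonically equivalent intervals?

A major seventh spans 11 semitones; an augmented sixth spans 10.
The spans differ, so they are not enharmonic equivalents.

No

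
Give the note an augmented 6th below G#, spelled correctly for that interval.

Bb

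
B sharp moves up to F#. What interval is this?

The letter names run B→F, a span of 4 letter steps, so the interval is some kind of fifth.
B# to F# is 6 semitones. A perfect fifth is 7, so 6 makes it diminished.

diminished fifth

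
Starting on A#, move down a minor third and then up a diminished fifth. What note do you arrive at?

C#

A minor third down from A# is F## (letter F, 3 semitones down).
A diminished fifth up from F## is C# (letter C, 6 semitones up).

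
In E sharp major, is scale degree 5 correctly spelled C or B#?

Each scale degree takes a distinct letter name. Degree 5 of a scale on E must use the letter B.
B# and C are enharmonically the same pitch, but only B# uses the letter B, so it is the correct spelling here.

B#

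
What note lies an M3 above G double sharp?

B##

A third above G lands on the letter B.
A major third spans 4 semitones, so G## moves to pitch class 1. On the letter B that is B##.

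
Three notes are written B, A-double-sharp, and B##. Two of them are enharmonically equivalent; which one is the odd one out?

In 12-tone equal temperament, enharmonic equivalents share a pitch class. B is pitch class 11; A## is pitch class 11; B## is pitch class 1.
B and A## share pitch class 11, while B## is pitch class 1.

B##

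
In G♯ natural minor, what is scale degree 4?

The G# natural minor scale runs G# A# B C# D# E F#.
Degree 4 is C#.

C#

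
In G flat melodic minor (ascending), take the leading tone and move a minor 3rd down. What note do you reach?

The leading tone of Gb melodic minor (ascending) is F.
A minor third (3 semitones) below F lands on the letter D, giving D.

D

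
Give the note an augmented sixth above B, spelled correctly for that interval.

G##

A sixth above B lands on the letter G.
An augmented sixth spans 10 semitones, so B moves to pitch class 9. On the letter G that is G##.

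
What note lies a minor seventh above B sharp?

B up a major seventh is A#, so the target letter is A.
From B#, a minor seventh is 10 semitones up: A#.

A#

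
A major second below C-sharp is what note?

C down a major second is Bb, so the target letter is B.
From C#, a major second is 2 semitones down: B.

B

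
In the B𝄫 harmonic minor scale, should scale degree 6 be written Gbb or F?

Gbb

Each scale degree takes a distinct letter name. Degree 6 of a scale on B must use the letter G.
Gbb and F are enharmonically the same pitch, but only Gbb uses the letter G, so it is the correct spelling here.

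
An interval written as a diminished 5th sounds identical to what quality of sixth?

A diminished fifth spans 6 semitones.
A sixth spanning 6 semitones is doubly diminished (the major sixth is 9).

doubly diminished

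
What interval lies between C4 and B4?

major seventh

Counting letters C–D–E–F–G–A–B gives a seventh.
C→B = 11 semitones, exactly the major seventh.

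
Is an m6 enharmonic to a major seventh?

No

A minor sixth spans 8 semitones; a major seventh spans 11.
The spans differ, so they are not enharmonic equivalents.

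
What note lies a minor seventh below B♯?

A seventh below B lands on the letter C.
A minor seventh spans 10 semitones, so B# moves to pitch class 2. On the letter C that is C##.

C##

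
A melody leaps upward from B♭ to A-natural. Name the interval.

The letter names run B→A, a span of 6 letter steps, so the interval is some kind of seventh.
Bb to A is 11 semitones. A major seventh is 11, so 11 makes it major.

major seventh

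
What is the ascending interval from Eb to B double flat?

diminished fifth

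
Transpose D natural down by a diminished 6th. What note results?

A sixth below D lands on the letter F.
A diminished sixth spans 7 semitones, so D moves to pitch class 7. On the letter F that is F##.

F##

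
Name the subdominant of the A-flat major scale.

Db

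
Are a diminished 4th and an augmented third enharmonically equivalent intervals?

No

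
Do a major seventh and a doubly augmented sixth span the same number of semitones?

Yes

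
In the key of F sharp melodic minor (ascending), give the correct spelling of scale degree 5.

C#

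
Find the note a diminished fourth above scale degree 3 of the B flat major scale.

Gb

Scale degree 3 of Bb major is D.
A diminished fourth (4 semitones) above D lands on the letter G, giving Gb.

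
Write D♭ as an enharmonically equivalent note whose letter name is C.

Plain C sits 1 semitone below Db, so on the letter C the same pitch needs a sharp: C#.

C#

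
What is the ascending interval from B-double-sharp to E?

The letter names run B→E, a span of 3 letter steps, so the interval is some kind of fourth.
B## to E is 3 semitones. A perfect fourth is 5, so 3 makes it doubly diminished.

doubly diminished fourth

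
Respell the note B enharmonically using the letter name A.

Plain A sits 2 semitones below B, so on the letter A the same pitch needs a double sharp: A##.

A##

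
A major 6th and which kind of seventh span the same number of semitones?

diminished

A major sixth spans 9 semitones.
A seventh spanning 9 semitones is diminished (the major seventh is 11).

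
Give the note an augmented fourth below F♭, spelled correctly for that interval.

Cbb

F down a perfect fourth is C, so the target letter is C.
From Fb, an augmented fourth is 6 semitones down: Cbb.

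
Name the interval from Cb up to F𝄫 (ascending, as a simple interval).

diminished fourth

The letter names run C→F, a span of 3 letter steps, so the interval is some kind of fourth.
Cb to Fbb is 4 semitones. A perfect fourth is 5, so 4 makes it diminished.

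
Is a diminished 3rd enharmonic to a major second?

Yes

A diminished third spans 2 semitones; a major second spans 2.
They are enharmonically equivalent.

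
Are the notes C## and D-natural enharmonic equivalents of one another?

C## = pitch class 2 and D = pitch class 2 — the same pitch class, so they are enharmonic equivalents.

Yes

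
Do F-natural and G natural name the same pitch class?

Two spellings are enharmonically equivalent only if they share a pitch class.
Here F → 5, G → 7; 5 ≠ 7, so they are not.

No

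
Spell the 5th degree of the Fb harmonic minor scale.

Degree 5 takes the letter 4 steps above F, which is C.
In harmonic minor, degree 5 sits 7 semitones above the tonic. Fb + 7 semitones is pitch class 11, spelled on C as Cb.

Cb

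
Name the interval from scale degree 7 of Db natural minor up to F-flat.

perfect fourth

Scale degree 7 of Db natural minor is Cb.
Cb up to Fb: letters C→F make it a fourth; 5 semitones makes it perfect.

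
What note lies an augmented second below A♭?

A down a major second is G, so the target letter is G.
From Ab, an augmented second is 3 semitones down: Gbb.

Gbb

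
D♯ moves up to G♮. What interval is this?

diminished fourth

The letter names run D→G, a span of 3 letter steps, so the interval is some kind of fourth.
D# to G is 4 semitones. A perfect fourth is 5, so 4 makes it diminished.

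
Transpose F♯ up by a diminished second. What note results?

Gb

A second above F lands on the letter G.
A diminished second spans 0 semitones, so F# moves to pitch class 6. On the letter G that is Gb.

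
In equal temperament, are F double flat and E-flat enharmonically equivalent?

Yes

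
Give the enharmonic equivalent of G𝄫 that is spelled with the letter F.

Gbb is pitch class 5. The letter F alone is pitch class 5.
Pitch class 5 on F needs no accidental: F.

F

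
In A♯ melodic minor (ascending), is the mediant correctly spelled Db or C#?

Each scale degree takes a distinct letter name. Degree 3 of a scale on A must use the letter C.
C# and Db are enharmonically the same pitch, but only C# uses the letter C, so it is the correct spelling here.

C#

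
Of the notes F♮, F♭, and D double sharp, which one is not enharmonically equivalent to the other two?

F

In 12-tone equal temperament, enharmonic equivalents share a pitch class. F is pitch class 5; Fb is pitch class 4; D## is pitch class 4.
Fb and D## share pitch class 4, while F is pitch class 5.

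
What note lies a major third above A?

C#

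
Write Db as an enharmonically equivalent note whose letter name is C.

Db is pitch class 1. The letter C alone is pitch class 0.
To reach pitch class 1 from C requires an offset of +1 semitone, i.e. sharp: C#.

C#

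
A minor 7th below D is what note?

A seventh below D lands on the letter E.
A minor seventh spans 10 semitones, so D moves to pitch class 4. On the letter E that is E.

E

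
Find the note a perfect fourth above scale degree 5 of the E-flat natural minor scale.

Eb

Scale degree 5 of Eb natural minor is Bb.
A perfect fourth (5 semitones) above Bb lands on the letter E, giving Eb.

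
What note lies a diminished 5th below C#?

C down a perfect fifth is F, so the target letter is F.
From C#, a diminished fifth is 6 semitones down: F##.

F##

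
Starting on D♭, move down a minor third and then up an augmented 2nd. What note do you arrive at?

C#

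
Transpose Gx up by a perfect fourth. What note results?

C##

G up a perfect fourth is C, so the target letter is C.
From G##, a perfect fourth is 5 semitones up: C##.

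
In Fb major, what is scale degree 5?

Cb

The Fb major scale runs Fb Gb Ab Bbb Cb Db Eb.
Degree 5 is Cb.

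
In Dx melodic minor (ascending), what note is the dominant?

A##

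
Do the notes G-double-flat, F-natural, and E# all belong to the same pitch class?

Gbb = pitch class 5 and F = pitch class 5 and E# = pitch class 5 — the same pitch class, so they are enharmonic equivalents.

Yes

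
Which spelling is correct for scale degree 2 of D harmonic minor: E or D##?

Each scale degree takes a distinct letter name. Degree 2 of a scale on D must use the letter E.
E and D## are enharmonically the same pitch, but only E uses the letter E, so it is the correct spelling here.

E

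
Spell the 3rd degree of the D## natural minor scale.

Degree 3 takes the letter 2 steps above D, which is F.
In natural minor, degree 3 sits 3 semitones above the tonic. D## + 3 semitones is pitch class 7, spelled on F as F##.

F##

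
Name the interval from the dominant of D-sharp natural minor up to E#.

perfect fifth

The dominant of D# natural minor is A#.
A# up to E#: letters A→E make it a fifth; 7 semitones makes it perfect.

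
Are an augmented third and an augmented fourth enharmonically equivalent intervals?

No

An augmented third spans 5 semitones; an augmented fourth spans 6.
The spans differ, so they are not enharmonic equivalents.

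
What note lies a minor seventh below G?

A

A seventh below G lands on the letter A.
A minor seventh spans 10 semitones, so G moves to pitch class 9. On the letter A that is A.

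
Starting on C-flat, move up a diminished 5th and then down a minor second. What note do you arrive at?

A diminished fifth up from Cb is Gbb (letter G, 6 semitones up).
A minor second down from Gbb is Fb (letter F, 1 semitone down).

Fb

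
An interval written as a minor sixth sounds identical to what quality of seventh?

doubly diminished

A minor sixth spans 8 semitones.
A seventh spanning 8 semitones is doubly diminished (the major seventh is 11).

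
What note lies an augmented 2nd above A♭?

A up a major second is B, so the target letter is B.
From Ab, an augmented second is 3 semitones up: B.

B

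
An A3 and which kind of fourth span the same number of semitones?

perfect

An augmented third spans 5 semitones.
A fourth spanning 5 semitones is perfect (the perfect fourth is 5).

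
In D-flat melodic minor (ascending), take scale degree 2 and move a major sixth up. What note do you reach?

Scale degree 2 of Db melodic minor (ascending) is Eb.
A major sixth (9 semitones) above Eb lands on the letter C, giving C.

C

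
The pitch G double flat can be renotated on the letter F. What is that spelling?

F

Plain F sits at the same pitch as Gbb, so on the letter F the same pitch needs a natural: F.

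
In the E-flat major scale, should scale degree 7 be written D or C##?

Each scale degree takes a distinct letter name. Degree 7 of a scale on E must use the letter D.
D and C## are enharmonically the same pitch, but only D uses the letter D, so it is the correct spelling here.

D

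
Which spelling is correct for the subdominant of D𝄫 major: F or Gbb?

Gbb

Each scale degree takes a distinct letter name. Degree 4 of a scale on D must use the letter G.
Gbb and F are enharmonically the same pitch, but only Gbb uses the letter G, so it is the correct spelling here.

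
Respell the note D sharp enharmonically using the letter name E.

Eb

D# is pitch class 3. The letter E alone is pitch class 4.
To reach pitch class 3 from E requires an offset of -1 semitone, i.e. flat: Eb.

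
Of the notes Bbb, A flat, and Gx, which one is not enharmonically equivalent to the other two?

In 12-tone equal temperament, enharmonic equivalents share a pitch class. Bbb is pitch class 9; Ab is pitch class 8; G## is pitch class 9.
Bbb and G## share pitch class 9, while Ab is pitch class 8.

Ab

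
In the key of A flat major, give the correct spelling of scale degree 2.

Bb

Degree 2 takes the letter 1 step above A, which is B.
In major, degree 2 sits 2 semitones above the tonic. Ab + 2 semitones is pitch class 10, spelled on B as Bb.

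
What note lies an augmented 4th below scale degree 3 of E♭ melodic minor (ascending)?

Scale degree 3 of Eb melodic minor (ascending) is Gb.
An augmented fourth (6 semitones) below Gb lands on the letter D, giving Dbb.

Dbb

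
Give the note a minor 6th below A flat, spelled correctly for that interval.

A sixth below A lands on the letter C.
A minor sixth spans 8 semitones, so Ab moves to pitch class 0. On the letter C that is C.

C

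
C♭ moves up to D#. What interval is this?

Counting letters C–D gives a second.
Cb→D# = 4 semitones, 2 wider than the major second (2), so doubly augmented.

doubly augmented second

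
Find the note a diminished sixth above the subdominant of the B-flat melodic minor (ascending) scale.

Cbb

The subdominant of Bb melodic minor (ascending) is Eb.
A diminished sixth (7 semitones) above Eb lands on the letter C, giving Cbb.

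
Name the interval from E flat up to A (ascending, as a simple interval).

Counting letters E–F–G–A gives a fourth.
Eb→A = 6 semitones, 1 wider than the perfect fourth (5), so augmented.

augmented fourth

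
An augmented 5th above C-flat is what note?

A fifth above C lands on the letter G.
An augmented fifth spans 8 semitones, so Cb moves to pitch class 7. On the letter G that is G.

G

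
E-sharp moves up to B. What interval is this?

diminished fifth

Counting letters E–F–G–A–B gives a fifth.
E#→B = 6 semitones, 1 narrower than the perfect fifth (7), so diminished.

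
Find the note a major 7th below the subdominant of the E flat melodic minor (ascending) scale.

Bbb

The subdominant of Eb melodic minor (ascending) is Ab.
A major seventh (11 semitones) below Ab lands on the letter B, giving Bbb.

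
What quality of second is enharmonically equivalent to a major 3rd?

doubly augmented

A major third spans 4 semitones.
A second spanning 4 semitones is doubly augmented (the major second is 2).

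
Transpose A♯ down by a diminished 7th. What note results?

A down a major seventh is Bb, so the target letter is B.
From A#, a diminished seventh is 9 semitones down: B##.

B##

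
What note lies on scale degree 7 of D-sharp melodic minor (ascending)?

C##

The D# melodic minor (ascending) scale runs D# E# F# G# A# B# C##.
Degree 7 is C##.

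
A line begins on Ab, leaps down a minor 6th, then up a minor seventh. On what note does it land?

A minor sixth down from Ab is C (letter C, 8 semitones down).
A minor seventh up from C is Bb (letter B, 10 semitones up).

Bb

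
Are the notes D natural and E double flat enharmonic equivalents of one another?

Yes

D is pitch class 2; Ebb is pitch class 2.
All spellings map to pitch class 2, so they are enharmonically equivalent.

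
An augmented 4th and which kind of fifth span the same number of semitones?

diminished

An augmented fourth spans 6 semitones.
A fifth spanning 6 semitones is diminished (the perfect fifth is 7).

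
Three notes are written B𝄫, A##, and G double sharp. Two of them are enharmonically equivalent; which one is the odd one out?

In 12-tone equal temperament, enharmonic equivalents share a pitch class. Bbb is pitch class 9; A## is pitch class 11; G## is pitch class 9.
Bbb and G## share pitch class 9, while A## is pitch class 11.

A##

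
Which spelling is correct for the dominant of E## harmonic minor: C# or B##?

B##

Each scale degree takes a distinct letter name. Degree 5 of a scale on E must use the letter B.
B## and C# are enharmonically the same pitch, but only B## uses the letter B, so it is the correct spelling here.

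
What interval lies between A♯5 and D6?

diminished fourth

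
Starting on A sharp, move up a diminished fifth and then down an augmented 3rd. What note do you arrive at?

A diminished fifth up from A# is E (letter E, 6 semitones up).
An augmented third down from E is Cb (letter C, 5 semitones down).

Cb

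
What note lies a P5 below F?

Bb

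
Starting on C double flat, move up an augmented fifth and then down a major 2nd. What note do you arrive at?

Fb

An augmented fifth up from Cbb is Gb (letter G, 8 semitones up).
A major second down from Gb is Fb (letter F, 2 semitones down).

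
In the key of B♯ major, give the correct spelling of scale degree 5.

F##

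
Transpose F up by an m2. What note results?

Gb

F up a major second is G, so the target letter is G.
From F, a minor second is 1 semitone up: Gb.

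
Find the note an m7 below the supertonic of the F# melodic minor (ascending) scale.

A#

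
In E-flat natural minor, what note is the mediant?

The Eb natural minor scale runs Eb F Gb Ab Bb Cb Db.
Degree 3 is Gb.

Gb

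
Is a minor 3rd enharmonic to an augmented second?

A minor third spans 3 semitones; an augmented second spans 3.
They are enharmonically equivalent.

Yes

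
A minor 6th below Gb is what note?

A sixth below G lands on the letter B.
A minor sixth spans 8 semitones, so Gb moves to pitch class 10. On the letter B that is Bb.

Bb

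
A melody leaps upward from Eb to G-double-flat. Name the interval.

Counting letters E–F–G gives a third.
Eb→Gbb = 2 semitones, 2 narrower than the major third (4), so diminished.

diminished third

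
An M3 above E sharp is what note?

G##

A third above E lands on the letter G.
A major third spans 4 semitones, so E# moves to pitch class 9. On the letter G that is G##.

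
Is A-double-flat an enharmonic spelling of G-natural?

Abb = pitch class 7 and G = pitch class 7 — the same pitch class, so they are enharmonic equivalents.

Yes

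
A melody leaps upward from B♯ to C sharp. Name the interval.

minor second

Counting letters B–C gives a second.
B#→C# = 1 semitone, 1 narrower than the major second (2), so minor.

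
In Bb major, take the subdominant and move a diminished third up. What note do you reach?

The subdominant of Bb major is Eb.
A diminished third (2 semitones) above Eb lands on the letter G, giving Gbb.

Gbb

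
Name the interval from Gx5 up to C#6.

diminished fourth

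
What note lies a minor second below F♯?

E#

F down a major second is Eb, so the target letter is E.
From F#, a minor second is 1 semitone down: E#.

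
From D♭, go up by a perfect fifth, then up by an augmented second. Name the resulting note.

B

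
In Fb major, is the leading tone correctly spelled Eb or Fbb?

Eb

Each scale degree takes a distinct letter name. Degree 7 of a scale on F must use the letter E.
Eb and Fbb are enharmonically the same pitch, but only Eb uses the letter E, so it is the correct spelling here.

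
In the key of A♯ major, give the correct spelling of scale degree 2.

Degree 2 takes the letter 1 step above A, which is B.
In major, degree 2 sits 2 semitones above the tonic. A# + 2 semitones is pitch class 0, spelled on B as B#.

B#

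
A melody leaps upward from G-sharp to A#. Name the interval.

major second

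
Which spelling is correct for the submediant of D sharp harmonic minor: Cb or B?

B

Each scale degree takes a distinct letter name. Degree 6 of a scale on D must use the letter B.
B and Cb are enharmonically the same pitch, but only B uses the letter B, so it is the correct spelling here.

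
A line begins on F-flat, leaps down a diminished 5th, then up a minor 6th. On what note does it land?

Gb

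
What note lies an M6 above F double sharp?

D##

F up a major sixth is D, so the target letter is D.
From F##, a major sixth is 9 semitones up: D##.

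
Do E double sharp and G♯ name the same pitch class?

No

Two spellings are enharmonically equivalent only if they share a pitch class.
Here E## → 6, G# → 8; 6 ≠ 8, so they are not.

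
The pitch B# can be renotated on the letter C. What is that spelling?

C

B# is pitch class 0. The letter C alone is pitch class 0.
Pitch class 0 on C needs no accidental: C.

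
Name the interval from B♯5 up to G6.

The letter names run B→G, a span of 5 letter steps, so the interval is some kind of sixth.
B# to G is 7 semitones. A major sixth is 9, so 7 makes it diminished.

diminished sixth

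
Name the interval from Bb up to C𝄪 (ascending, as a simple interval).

doubly augmented second

Counting letters B–C gives a second.
Bb→C## = 4 semitones, 2 wider than the major second (2), so doubly augmented.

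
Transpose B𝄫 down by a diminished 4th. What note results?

B down a perfect fourth is F#, so the target letter is F.
From Bbb, a diminished fourth is 4 semitones down: F.

F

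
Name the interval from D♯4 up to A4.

The letter names run D→A, a span of 4 letter steps, so the interval is some kind of fifth.
D# to A is 6 semitones. A perfect fifth is 7, so 6 makes it diminished.

diminished fifth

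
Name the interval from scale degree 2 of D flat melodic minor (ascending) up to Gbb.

diminished third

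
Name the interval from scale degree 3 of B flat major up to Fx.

augmented third

Scale degree 3 of Bb major is D.
D up to F##: letters D→F make it a third; 5 semitones makes it augmented.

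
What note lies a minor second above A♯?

A up a major second is B, so the target letter is B.
From A#, a minor second is 1 semitone up: B.

B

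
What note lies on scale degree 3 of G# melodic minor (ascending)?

Degree 3 takes the letter 2 steps above G, which is B.
In melodic minor (ascending), degree 3 sits 3 semitones above the tonic. G# + 3 semitones is pitch class 11, spelled on B as B.

B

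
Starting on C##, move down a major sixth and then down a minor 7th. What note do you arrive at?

A major sixth down from C## is E# (letter E, 9 semitones down).
A minor seventh down from E# is F## (letter F, 10 semitones down).

F##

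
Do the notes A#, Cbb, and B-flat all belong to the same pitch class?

Yes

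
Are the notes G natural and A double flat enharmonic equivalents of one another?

G = pitch class 7 and Abb = pitch class 7 — the same pitch class, so they are enharmonic equivalents.

Yes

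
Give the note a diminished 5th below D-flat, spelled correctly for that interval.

D down a perfect fifth is G, so the target letter is G.
From Db, a diminished fifth is 6 semitones down: G.

G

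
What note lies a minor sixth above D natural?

Bb

D up a major sixth is B, so the target letter is B.
From D, a minor sixth is 8 semitones up: Bb.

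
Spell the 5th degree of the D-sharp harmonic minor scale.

A#

Degree 5 takes the letter 4 steps above D, which is A.
In harmonic minor, degree 5 sits 7 semitones above the tonic. D# + 7 semitones is pitch class 10, spelled on A as A#.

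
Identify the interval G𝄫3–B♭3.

The letter names run G→B, a span of 2 letter steps, so the interval is some kind of third.
Gbb to Bb is 5 semitones. A major third is 4, so 5 makes it augmented.

augmented third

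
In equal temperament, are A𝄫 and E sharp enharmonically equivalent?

No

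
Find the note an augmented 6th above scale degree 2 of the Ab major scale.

G#

Scale degree 2 of Ab major is Bb.
An augmented sixth (10 semitones) above Bb lands on the letter G, giving G#.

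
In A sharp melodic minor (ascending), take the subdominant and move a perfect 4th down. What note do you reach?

The subdominant of A# melodic minor (ascending) is D#.
A perfect fourth (5 semitones) below D# lands on the letter A, giving A#.

A#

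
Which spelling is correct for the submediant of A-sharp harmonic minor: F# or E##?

F#

Each scale degree takes a distinct letter name. Degree 6 of a scale on A must use the letter F.
F# and E## are enharmonically the same pitch, but only F# uses the letter F, so it is the correct spelling here.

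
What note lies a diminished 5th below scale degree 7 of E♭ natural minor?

Scale degree 7 of Eb natural minor is Db.
A diminished fifth (6 semitones) below Db lands on the letter G, giving G.

G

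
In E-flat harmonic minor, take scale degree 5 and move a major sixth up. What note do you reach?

Scale degree 5 of Eb harmonic minor is Bb.
A major sixth (9 semitones) above Bb lands on the letter G, giving G.

G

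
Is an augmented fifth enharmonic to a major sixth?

No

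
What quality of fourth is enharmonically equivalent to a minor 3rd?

A minor third spans 3 semitones.
A fourth spanning 3 semitones is doubly diminished (the perfect fourth is 5).

doubly diminished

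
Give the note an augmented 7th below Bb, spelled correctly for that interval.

Cbb

A seventh below B lands on the letter C.
An augmented seventh spans 12 semitones, so Bb moves to pitch class 10. On the letter C that is Cbb.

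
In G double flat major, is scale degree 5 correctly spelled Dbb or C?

Each scale degree takes a distinct letter name. Degree 5 of a scale on G must use the letter D.
Dbb and C are enharmonically the same pitch, but only Dbb uses the letter D, so it is the correct spelling here.

Dbb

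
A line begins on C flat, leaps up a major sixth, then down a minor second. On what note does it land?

A major sixth up from Cb is Ab (letter A, 9 semitones up).
A minor second down from Ab is G (letter G, 1 semitone down).

G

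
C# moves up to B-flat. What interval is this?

diminished seventh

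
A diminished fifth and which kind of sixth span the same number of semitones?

doubly diminished

A diminished fifth spans 6 semitones.
A sixth spanning 6 semitones is doubly diminished (the major sixth is 9).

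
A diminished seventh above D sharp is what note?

A seventh above D lands on the letter C.
A diminished seventh spans 9 semitones, so D# moves to pitch class 0. On the letter C that is C.

C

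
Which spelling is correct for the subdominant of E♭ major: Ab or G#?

Each scale degree takes a distinct letter name. Degree 4 of a scale on E must use the letter A.
Ab and G# are enharmonically the same pitch, but only Ab uses the letter A, so it is the correct spelling here.

Ab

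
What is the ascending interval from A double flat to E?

The letter names run A→E, a span of 4 letter steps, so the interval is some kind of fifth.
Abb to E is 9 semitones. A perfect fifth is 7, so 9 makes it doubly augmented.

doubly augmented fifth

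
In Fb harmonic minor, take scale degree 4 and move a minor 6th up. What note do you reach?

Scale degree 4 of Fb harmonic minor is Bbb.
A minor sixth (8 semitones) above Bbb lands on the letter G, giving Gbb.

Gbb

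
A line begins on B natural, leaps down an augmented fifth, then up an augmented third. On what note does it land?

G#

An augmented fifth down from B is Eb (letter E, 8 semitones down).
An augmented third up from Eb is G# (letter G, 5 semitones up).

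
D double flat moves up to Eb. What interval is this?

augmented second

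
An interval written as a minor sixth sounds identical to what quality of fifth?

A minor sixth spans 8 semitones.
A fifth spanning 8 semitones is augmented (the perfect fifth is 7).

augmented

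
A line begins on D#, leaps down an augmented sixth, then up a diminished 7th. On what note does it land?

Ebb

An augmented sixth down from D# is F (letter F, 10 semitones down).
A diminished seventh up from F is Ebb (letter E, 9 semitones up).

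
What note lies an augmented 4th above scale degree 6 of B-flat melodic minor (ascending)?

C#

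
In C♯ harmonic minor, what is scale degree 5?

The C# harmonic minor scale runs C# D# E F# G# A B#.
Degree 5 is G#.

G#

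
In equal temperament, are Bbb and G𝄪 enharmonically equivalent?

Bbb is pitch class 9; G## is pitch class 9.
All spellings map to pitch class 9, so they are enharmonically equivalent.

Yes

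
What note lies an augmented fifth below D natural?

A fifth below D lands on the letter G.
An augmented fifth spans 8 semitones, so D moves to pitch class 6. On the letter G that is Gb.

Gb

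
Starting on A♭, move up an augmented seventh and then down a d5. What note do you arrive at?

C##

An augmented seventh up from Ab is G# (letter G, 12 semitones up).
A diminished fifth down from G# is C## (letter C, 6 semitones down).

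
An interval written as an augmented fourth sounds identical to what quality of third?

doubly augmented

An augmented fourth spans 6 semitones.
A third spanning 6 semitones is doubly augmented (the major third is 4).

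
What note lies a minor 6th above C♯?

C up a major sixth is A, so the target letter is A.
From C#, a minor sixth is 8 semitones up: A.

A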